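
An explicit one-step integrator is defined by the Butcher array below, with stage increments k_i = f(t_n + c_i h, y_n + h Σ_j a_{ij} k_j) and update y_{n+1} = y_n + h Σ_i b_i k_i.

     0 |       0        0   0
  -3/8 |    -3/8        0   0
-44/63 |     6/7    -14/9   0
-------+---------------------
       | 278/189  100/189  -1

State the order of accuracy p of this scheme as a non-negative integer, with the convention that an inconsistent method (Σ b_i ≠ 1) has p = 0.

2

b = (278/189, 100/189, -1)
c = (0, -3/8, -44/63)
Ac = (0, 0, 7/12)
Σ b_i: 278/189·1 + 100/189·1 + (-1)·1 = 1 ✓
b·c: 100/189·(-3/8) + (-1)·(-44/63) = 1/2 ✓
b·c²: 100/189·9/64 + (-1)·1936/3969 = -26251/63504 ≠ 1/3 ⇒ order 2.
b·Ac: (-1)·7/12 = -7/12 ≠ 1/6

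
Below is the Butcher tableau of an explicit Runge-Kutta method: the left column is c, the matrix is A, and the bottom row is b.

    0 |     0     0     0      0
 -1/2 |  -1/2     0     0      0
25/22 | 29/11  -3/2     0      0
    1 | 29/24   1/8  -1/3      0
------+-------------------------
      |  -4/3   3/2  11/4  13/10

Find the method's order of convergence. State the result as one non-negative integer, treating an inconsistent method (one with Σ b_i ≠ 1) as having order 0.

b = (-4/3, 3/2, 11/4, 13/10)
c = (0, -1/2, 25/22, 1)
Ac = (0, 0, 3/4, -233/528)
Σ b_i: (-4/3)·1 + 3/2·1 + 11/4·1 + 13/10·1 = 253/60 ≠ 1 ⇒ order 0.

0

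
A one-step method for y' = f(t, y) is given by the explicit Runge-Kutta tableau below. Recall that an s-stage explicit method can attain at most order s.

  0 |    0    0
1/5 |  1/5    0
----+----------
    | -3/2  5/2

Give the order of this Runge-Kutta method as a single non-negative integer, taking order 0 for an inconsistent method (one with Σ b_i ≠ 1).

b = (-3/2, 5/2)
c = (0, 1/5)
Σ b_i: (-3/2)·1 + 5/2·1 = 1 ✓
b·c: 5/2·1/5 = 1/2 ✓; 2 stages ⇒ order 2.

2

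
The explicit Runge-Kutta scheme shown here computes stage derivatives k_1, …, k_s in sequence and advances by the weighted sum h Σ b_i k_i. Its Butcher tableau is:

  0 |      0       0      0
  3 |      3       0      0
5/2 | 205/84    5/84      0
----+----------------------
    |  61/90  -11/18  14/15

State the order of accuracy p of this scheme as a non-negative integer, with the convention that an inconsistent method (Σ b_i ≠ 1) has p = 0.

3

b = (61/90, -11/18, 14/15)
c = (0, 3, 5/2)
Ac = (0, 0, 5/28)
Σ b_i: 61/90·1 + (-11/18)·1 + 14/15·1 = 1 ✓
b·c: (-11/18)·3 + 14/15·5/2 = 1/2 ✓
b·c²: (-11/18)·9 + 14/15·25/4 = 1/3 ✓
b·Ac: 14/15·5/28 = 1/6 ✓; 3 stages ⇒ order 3.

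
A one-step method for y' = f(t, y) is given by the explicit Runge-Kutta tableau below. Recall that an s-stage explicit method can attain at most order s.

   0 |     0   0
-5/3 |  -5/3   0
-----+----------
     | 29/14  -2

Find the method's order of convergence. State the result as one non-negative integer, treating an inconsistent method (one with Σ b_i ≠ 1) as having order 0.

b = (29/14, -2)
c = (0, -5/3)
Σ b_i: 29/14·1 + (-2)·1 = 1/14 ≠ 1 ⇒ order 0.

0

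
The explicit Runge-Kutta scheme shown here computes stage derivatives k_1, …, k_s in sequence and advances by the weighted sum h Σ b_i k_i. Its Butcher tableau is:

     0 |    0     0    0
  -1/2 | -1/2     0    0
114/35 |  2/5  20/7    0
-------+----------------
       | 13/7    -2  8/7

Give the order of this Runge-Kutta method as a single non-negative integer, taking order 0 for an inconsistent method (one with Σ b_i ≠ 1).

1

b = (13/7, -2, 8/7)
c = (0, -1/2, 114/35)
Ac = (0, 0, -10/7)
Σ b_i: 13/7·1 + (-2)·1 + 8/7·1 = 1 ✓
b·c: (-2)·(-1/2) + 8/7·114/35 = 1157/245 ≠ 1/2 ⇒ order 1.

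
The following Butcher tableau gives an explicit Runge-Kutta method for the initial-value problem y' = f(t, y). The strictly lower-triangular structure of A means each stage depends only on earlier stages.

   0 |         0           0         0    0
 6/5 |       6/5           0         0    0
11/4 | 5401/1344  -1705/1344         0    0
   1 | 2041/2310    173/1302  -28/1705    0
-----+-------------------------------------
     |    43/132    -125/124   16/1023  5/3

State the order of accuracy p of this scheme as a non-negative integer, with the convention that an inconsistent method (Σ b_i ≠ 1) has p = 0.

4

b = (43/132, -125/124, 16/1023, 5/3)
c = (0, 6/5, 11/4, 1)
Ac = (0, 0, -341/224, 4/35)
Σ b_i: 43/132·1 + (-125/124)·1 + 16/1023·1 + 5/3·1 = 1 ✓
b·c: (-125/124)·6/5 + 16/1023·11/4 + 5/3·1 = 1/2 ✓
b·c²: (-125/124)·36/25 + 16/1023·121/16 + 5/3·1 = 1/3 ✓
b·Ac: 16/1023·(-341/224) + 5/3·4/35 = 1/6 ✓
b·c³: (-125/124)·216/125 + 16/1023·1331/64 + 5/3·1 = 1/4 ✓
b·(c∘Ac): 16/1023·(-3751/896) + 5/3·4/35 = 1/8 ✓
b·Ac²: 16/1023·(-1023/560) + 5/3·47/700 = 1/12 ✓
b·A²c: 5/3·1/40 = 1/24 ✓; 4 stages ⇒ order 4.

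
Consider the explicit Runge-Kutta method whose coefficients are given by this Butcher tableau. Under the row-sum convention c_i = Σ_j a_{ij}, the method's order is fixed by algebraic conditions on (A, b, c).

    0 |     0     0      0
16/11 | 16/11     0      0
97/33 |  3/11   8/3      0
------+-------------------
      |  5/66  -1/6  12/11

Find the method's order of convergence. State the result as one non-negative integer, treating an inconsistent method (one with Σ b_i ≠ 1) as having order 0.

b = (5/66, -1/6, 12/11)
c = (0, 16/11, 97/33)
Ac = (0, 0, 128/33)
Σ b_i: 5/66·1 + (-1/6)·1 + 12/11·1 = 1 ✓
b·c: (-1/6)·16/11 + 12/11·97/33 = 1076/363 ≠ 1/2 ⇒ order 1.

1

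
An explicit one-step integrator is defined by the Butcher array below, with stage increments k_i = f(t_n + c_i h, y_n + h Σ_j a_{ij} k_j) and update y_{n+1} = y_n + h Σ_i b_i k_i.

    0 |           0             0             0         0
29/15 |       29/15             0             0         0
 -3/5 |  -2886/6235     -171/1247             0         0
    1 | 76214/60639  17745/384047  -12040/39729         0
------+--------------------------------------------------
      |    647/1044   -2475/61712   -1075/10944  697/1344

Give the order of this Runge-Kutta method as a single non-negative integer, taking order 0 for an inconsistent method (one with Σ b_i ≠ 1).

b = (647/1044, -2475/61712, -1075/10944, 697/1344)
c = (0, 29/15, -3/5, 1)
Ac = (0, 0, -57/215, 189/697)
Σ b_i: 647/1044·1 + (-2475/61712)·1 + (-1075/10944)·1 + 697/1344·1 = 1 ✓
b·c: (-2475/61712)·29/15 + (-1075/10944)·(-3/5) + 697/1344·1 = 1/2 ✓
b·c²: (-2475/61712)·841/225 + (-1075/10944)·9/25 + 697/1344·1 = 1/3 ✓
b·Ac: (-1075/10944)·(-57/215) + 697/1344·189/697 = 1/6 ✓
b·c³: (-2475/61712)·24389/3375 + (-1075/10944)·(-27/125) + 697/1344·1 = 1/4 ✓
b·(c∘Ac): (-1075/10944)·171/1075 + 697/1344·189/697 = 1/8 ✓
b·Ac²: (-1075/10944)·(-551/1075) + 697/1344·133/2091 = 1/12 ✓
b·A²c: 697/1344·56/697 = 1/24 ✓; 4 stages ⇒ order 4.

4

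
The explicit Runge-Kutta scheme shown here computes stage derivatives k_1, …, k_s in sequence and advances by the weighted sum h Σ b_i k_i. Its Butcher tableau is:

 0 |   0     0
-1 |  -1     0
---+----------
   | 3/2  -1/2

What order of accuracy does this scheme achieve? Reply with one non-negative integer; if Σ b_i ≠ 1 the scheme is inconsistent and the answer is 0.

2

b = (3/2, -1/2)
c = (0, -1)
Σ b_i: 3/2·1 + (-1/2)·1 = 1 ✓
b·c: (-1/2)·(-1) = 1/2 ✓; 2 stages ⇒ order 2.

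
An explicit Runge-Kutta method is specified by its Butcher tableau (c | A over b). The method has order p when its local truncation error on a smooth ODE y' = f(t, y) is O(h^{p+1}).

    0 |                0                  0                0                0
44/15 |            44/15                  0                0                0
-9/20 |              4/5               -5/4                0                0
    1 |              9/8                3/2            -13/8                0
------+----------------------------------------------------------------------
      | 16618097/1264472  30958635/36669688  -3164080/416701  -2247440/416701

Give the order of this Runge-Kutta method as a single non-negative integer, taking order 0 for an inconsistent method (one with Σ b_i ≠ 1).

3

b = (16618097/1264472, 30958635/36669688, -3164080/416701, -2247440/416701)
c = (0, 44/15, -9/20, 1)
Ac = (0, 0, -11/3, 821/160)
Σ b_i: 16618097/1264472·1 + 30958635/36669688·1 + (-3164080/416701)·1 + (-2247440/416701)·1 = 1 ✓
b·c: 30958635/36669688·44/15 + (-3164080/416701)·(-9/20) + (-2247440/416701)·1 = 1/2 ✓
b·c²: 30958635/36669688·1936/225 + (-3164080/416701)·81/400 + (-2247440/416701)·1 = 1/3 ✓
b·Ac: (-3164080/416701)·(-11/3) + (-2247440/416701)·821/160 = 1/6 ✓
b·c³: 30958635/36669688·85184/3375 + (-3164080/416701)·(-729/8000) + (-2247440/416701)·1 = 214767371/12932100 ≠ 1/4 ⇒ order 3.
b·(c∘Ac): (-3164080/416701)·33/20 + (-2247440/416701)·821/160 = -1155373/28738 ≠ 1/8
b·Ac²: (-3164080/416701)·(-484/45) + (-2247440/416701)·24149/1920 = 14310689/1034568 ≠ 1/12
b·A²c: (-2247440/416701)·143/24 = -40172990/1250103 ≠ 1/24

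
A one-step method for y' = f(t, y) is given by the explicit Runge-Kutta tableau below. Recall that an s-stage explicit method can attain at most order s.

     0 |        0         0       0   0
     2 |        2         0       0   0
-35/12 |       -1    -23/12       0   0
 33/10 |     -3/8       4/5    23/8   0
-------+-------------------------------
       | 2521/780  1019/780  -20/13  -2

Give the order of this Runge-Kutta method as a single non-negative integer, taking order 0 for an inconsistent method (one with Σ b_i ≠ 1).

2

b = (2521/780, 1019/780, -20/13, -2)
c = (0, 2, -35/12, 33/10)
Ac = (0, 0, -23/6, -3257/480)
Σ b_i: 2521/780·1 + 1019/780·1 + (-20/13)·1 + (-2)·1 = 1 ✓
b·c: 1019/780·2 + (-20/13)·(-35/12) + (-2)·33/10 = 1/2 ✓
b·c²: 1019/780·4 + (-20/13)·1225/144 + (-2)·1089/100 = -346811/11700 ≠ 1/3 ⇒ order 2.
b·Ac: (-20/13)·(-23/6) + (-2)·(-3257/480) = 20247/1040 ≠ 1/6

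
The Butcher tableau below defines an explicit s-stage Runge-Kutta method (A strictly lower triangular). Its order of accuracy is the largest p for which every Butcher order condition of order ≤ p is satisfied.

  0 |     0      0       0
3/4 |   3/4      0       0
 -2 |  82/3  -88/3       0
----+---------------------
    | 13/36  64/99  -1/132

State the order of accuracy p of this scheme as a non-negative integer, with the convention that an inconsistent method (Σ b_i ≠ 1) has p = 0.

b = (13/36, 64/99, -1/132)
c = (0, 3/4, -2)
Ac = (0, 0, -22)
Σ b_i: 13/36·1 + 64/99·1 + (-1/132)·1 = 1 ✓
b·c: 64/99·3/4 + (-1/132)·(-2) = 1/2 ✓
b·c²: 64/99·9/16 + (-1/132)·4 = 1/3 ✓
b·Ac: (-1/132)·(-22) = 1/6 ✓; 3 stages ⇒ order 3.

3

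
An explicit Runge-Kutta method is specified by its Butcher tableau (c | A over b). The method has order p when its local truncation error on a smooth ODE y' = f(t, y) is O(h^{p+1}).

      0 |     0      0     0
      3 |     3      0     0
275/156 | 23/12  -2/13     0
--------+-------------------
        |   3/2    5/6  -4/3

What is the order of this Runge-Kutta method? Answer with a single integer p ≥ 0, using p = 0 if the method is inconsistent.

1

b = (3/2, 5/6, -4/3)
c = (0, 3, 275/156)
Ac = (0, 0, -6/13)
Σ b_i: 3/2·1 + 5/6·1 + (-4/3)·1 = 1 ✓
b·c: 5/6·3 + (-4/3)·275/156 = 35/234 ≠ 1/2 ⇒ order 1.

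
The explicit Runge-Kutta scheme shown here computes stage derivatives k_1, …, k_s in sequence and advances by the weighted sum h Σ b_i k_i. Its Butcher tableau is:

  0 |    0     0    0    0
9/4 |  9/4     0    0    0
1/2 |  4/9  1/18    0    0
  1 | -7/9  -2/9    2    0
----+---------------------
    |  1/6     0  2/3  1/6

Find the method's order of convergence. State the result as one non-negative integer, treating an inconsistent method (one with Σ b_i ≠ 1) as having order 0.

4

b = (1/6, 0, 2/3, 1/6)
c = (0, 9/4, 1/2, 1)
Ac = (0, 0, 1/8, 1/2)
Σ b_i: 1/6·1 + 2/3·1 + 1/6·1 = 1 ✓
b·c: 2/3·1/2 + 1/6·1 = 1/2 ✓
b·c²: 2/3·1/4 + 1/6·1 = 1/3 ✓
b·Ac: 2/3·1/8 + 1/6·1/2 = 1/6 ✓
b·c³: 2/3·1/8 + 1/6·1 = 1/4 ✓
b·(c∘Ac): 2/3·1/16 + 1/6·1/2 = 1/8 ✓
b·Ac²: 2/3·9/32 + 1/6·(-5/8) = 1/12 ✓
b·A²c: 1/6·1/4 = 1/24 ✓; 4 stages ⇒ order 4.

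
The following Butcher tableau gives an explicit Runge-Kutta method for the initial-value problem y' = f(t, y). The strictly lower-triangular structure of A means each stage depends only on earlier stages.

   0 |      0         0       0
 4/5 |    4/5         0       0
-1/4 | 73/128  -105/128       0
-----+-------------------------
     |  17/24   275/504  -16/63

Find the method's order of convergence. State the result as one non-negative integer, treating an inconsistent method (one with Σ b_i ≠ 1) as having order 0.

3

b = (17/24, 275/504, -16/63)
c = (0, 4/5, -1/4)
Ac = (0, 0, -21/32)
Σ b_i: 17/24·1 + 275/504·1 + (-16/63)·1 = 1 ✓
b·c: 275/504·4/5 + (-16/63)·(-1/4) = 1/2 ✓
b·c²: 275/504·16/25 + (-16/63)·1/16 = 1/3 ✓
b·Ac: (-16/63)·(-21/32) = 1/6 ✓; 3 stages ⇒ order 3.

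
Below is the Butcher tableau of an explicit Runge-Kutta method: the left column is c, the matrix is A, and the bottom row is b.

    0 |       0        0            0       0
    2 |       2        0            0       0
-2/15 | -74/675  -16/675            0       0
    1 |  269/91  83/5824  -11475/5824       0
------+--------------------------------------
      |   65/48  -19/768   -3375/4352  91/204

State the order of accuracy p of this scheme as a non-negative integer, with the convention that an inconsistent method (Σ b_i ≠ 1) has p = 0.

4

b = (65/48, -19/768, -3375/4352, 91/204)
c = (0, 2, -2/15, 1)
Ac = (0, 0, -32/675, 53/182)
Σ b_i: 65/48·1 + (-19/768)·1 + (-3375/4352)·1 + 91/204·1 = 1 ✓
b·c: (-19/768)·2 + (-3375/4352)·(-2/15) + 91/204·1 = 1/2 ✓
b·c²: (-19/768)·4 + (-3375/4352)·4/225 + 91/204·1 = 1/3 ✓
b·Ac: (-3375/4352)·(-32/675) + 91/204·53/182 = 1/6 ✓
b·c³: (-19/768)·8 + (-3375/4352)·(-8/3375) + 91/204·1 = 1/4 ✓
b·(c∘Ac): (-3375/4352)·64/10125 + 91/204·53/182 = 1/8 ✓
b·Ac²: (-3375/4352)·(-64/675) + 91/204·2/91 = 1/12 ✓
b·A²c: 91/204·17/182 = 1/24 ✓; 4 stages ⇒ order 4.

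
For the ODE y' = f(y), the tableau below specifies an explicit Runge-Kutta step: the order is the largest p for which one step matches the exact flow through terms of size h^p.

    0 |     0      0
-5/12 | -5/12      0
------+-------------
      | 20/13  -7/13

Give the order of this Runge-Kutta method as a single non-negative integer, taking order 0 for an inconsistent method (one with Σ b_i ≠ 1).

1

b = (20/13, -7/13)
c = (0, -5/12)
Σ b_i: 20/13·1 + (-7/13)·1 = 1 ✓
b·c: (-7/13)·(-5/12) = 35/156 ≠ 1/2 ⇒ order 1.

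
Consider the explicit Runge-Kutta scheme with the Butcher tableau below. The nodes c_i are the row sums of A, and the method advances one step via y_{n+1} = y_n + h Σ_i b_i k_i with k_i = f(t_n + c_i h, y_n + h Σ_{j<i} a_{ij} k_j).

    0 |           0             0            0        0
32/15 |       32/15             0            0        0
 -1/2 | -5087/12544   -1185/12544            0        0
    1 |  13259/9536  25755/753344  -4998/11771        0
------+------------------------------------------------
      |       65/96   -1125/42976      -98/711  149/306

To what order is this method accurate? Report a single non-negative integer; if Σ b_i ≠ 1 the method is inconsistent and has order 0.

b = (65/96, -1125/42976, -98/711, 149/306)
c = (0, 32/15, -1/2, 1)
Ac = (0, 0, -79/392, 85/298)
Σ b_i: 65/96·1 + (-1125/42976)·1 + (-98/711)·1 + 149/306·1 = 1 ✓
b·c: (-1125/42976)·32/15 + (-98/711)·(-1/2) + 149/306·1 = 1/2 ✓
b·c²: (-1125/42976)·1024/225 + (-98/711)·1/4 + 149/306·1 = 1/3 ✓
b·Ac: (-98/711)·(-79/392) + 149/306·85/298 = 1/6 ✓
b·c³: (-1125/42976)·32768/3375 + (-98/711)·(-1/8) + 149/306·1 = 1/4 ✓
b·(c∘Ac): (-98/711)·79/784 + 149/306·85/298 = 1/8 ✓
b·Ac²: (-98/711)·(-316/735) + 149/306·221/4470 = 1/12 ✓
b·A²c: 149/306·51/596 = 1/24 ✓; 4 stages ⇒ order 4.

4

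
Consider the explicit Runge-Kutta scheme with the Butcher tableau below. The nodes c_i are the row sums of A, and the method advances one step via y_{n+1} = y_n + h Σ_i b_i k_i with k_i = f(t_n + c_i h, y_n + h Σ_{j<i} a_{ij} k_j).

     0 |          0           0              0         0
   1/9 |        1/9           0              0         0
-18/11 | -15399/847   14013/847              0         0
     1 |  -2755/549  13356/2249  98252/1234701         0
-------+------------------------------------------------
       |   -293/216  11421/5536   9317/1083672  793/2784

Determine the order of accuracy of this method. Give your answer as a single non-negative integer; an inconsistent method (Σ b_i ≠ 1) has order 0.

4

b = (-293/216, 11421/5536, 9317/1083672, 793/2784)
c = (0, 1/9, -18/11, 1)
Ac = (0, 0, 1557/847, 420/793)
Σ b_i: (-293/216)·1 + 11421/5536·1 + 9317/1083672·1 + 793/2784·1 = 1 ✓
b·c: 11421/5536·1/9 + 9317/1083672·(-18/11) + 793/2784·1 = 1/2 ✓
b·c²: 11421/5536·1/81 + 9317/1083672·324/121 + 793/2784·1 = 1/3 ✓
b·Ac: 9317/1083672·1557/847 + 793/2784·420/793 = 1/6 ✓
b·c³: 11421/5536·1/729 + 9317/1083672·(-5832/1331) + 793/2784·1 = 1/4 ✓
b·(c∘Ac): 9317/1083672·(-28026/9317) + 793/2784·420/793 = 1/8 ✓
b·Ac²: 9317/1083672·173/847 + 793/2784·2044/7137 = 1/12 ✓
b·A²c: 793/2784·116/793 = 1/24 ✓; 4 stages ⇒ order 4.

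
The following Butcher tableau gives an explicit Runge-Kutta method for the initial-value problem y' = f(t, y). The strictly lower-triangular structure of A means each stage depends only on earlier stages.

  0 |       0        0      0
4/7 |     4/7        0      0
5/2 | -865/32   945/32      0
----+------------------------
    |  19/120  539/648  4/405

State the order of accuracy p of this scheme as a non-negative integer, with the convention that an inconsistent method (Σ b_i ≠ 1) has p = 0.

3

b = (19/120, 539/648, 4/405)
c = (0, 4/7, 5/2)
Ac = (0, 0, 135/8)
Σ b_i: 19/120·1 + 539/648·1 + 4/405·1 = 1 ✓
b·c: 539/648·4/7 + 4/405·5/2 = 1/2 ✓
b·c²: 539/648·16/49 + 4/405·25/4 = 1/3 ✓
b·Ac: 4/405·135/8 = 1/6 ✓; 3 stages ⇒ order 3.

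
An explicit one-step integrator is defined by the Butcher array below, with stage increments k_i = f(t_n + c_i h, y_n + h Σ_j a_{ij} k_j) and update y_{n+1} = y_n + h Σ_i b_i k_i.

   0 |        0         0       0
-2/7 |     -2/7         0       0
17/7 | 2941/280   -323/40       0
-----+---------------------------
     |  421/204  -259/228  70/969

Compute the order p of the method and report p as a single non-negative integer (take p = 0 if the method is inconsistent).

3

b = (421/204, -259/228, 70/969)
c = (0, -2/7, 17/7)
Ac = (0, 0, 323/140)
Σ b_i: 421/204·1 + (-259/228)·1 + 70/969·1 = 1 ✓
b·c: (-259/228)·(-2/7) + 70/969·17/7 = 1/2 ✓
b·c²: (-259/228)·4/49 + 70/969·289/49 = 1/3 ✓
b·Ac: 70/969·323/140 = 1/6 ✓; 3 stages ⇒ order 3.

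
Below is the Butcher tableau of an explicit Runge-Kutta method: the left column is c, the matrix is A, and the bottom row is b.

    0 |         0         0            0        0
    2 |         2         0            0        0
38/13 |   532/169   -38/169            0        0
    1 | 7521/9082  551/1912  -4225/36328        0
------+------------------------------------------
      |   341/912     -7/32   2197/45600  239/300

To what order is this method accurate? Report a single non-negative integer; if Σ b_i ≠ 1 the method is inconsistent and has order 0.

b = (341/912, -7/32, 2197/45600, 239/300)
c = (0, 2, 38/13, 1)
Ac = (0, 0, -76/169, 113/478)
Σ b_i: 341/912·1 + (-7/32)·1 + 2197/45600·1 + 239/300·1 = 1 ✓
b·c: (-7/32)·2 + 2197/45600·38/13 + 239/300·1 = 1/2 ✓
b·c²: (-7/32)·4 + 2197/45600·1444/169 + 239/300·1 = 1/3 ✓
b·Ac: 2197/45600·(-76/169) + 239/300·113/478 = 1/6 ✓
b·c³: (-7/32)·8 + 2197/45600·54872/2197 + 239/300·1 = 1/4 ✓
b·(c∘Ac): 2197/45600·(-2888/2197) + 239/300·113/478 = 1/8 ✓
b·Ac²: 2197/45600·(-152/169) + 239/300·38/239 = 1/12 ✓
b·A²c: 239/300·25/478 = 1/24 ✓; 4 stages ⇒ order 4.

4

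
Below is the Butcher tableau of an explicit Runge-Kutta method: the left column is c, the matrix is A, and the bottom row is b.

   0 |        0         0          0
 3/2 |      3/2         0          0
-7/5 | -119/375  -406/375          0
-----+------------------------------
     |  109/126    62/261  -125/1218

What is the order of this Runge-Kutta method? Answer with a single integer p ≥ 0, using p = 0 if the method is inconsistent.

3

b = (109/126, 62/261, -125/1218)
c = (0, 3/2, -7/5)
Ac = (0, 0, -203/125)
Σ b_i: 109/126·1 + 62/261·1 + (-125/1218)·1 = 1 ✓
b·c: 62/261·3/2 + (-125/1218)·(-7/5) = 1/2 ✓
b·c²: 62/261·9/4 + (-125/1218)·49/25 = 1/3 ✓
b·Ac: (-125/1218)·(-203/125) = 1/6 ✓; 3 stages ⇒ order 3.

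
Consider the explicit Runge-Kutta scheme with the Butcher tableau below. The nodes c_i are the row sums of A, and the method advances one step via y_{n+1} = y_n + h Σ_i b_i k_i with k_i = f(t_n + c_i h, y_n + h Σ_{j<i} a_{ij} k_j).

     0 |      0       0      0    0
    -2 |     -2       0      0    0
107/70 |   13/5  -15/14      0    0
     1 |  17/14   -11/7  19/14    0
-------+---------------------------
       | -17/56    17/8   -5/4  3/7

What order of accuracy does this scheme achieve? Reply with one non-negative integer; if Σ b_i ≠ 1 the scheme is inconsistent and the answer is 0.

1

b = (-17/56, 17/8, -5/4, 3/7)
c = (0, -2, 107/70, 1)
Ac = (0, 0, 15/7, 5113/980)
Σ b_i: (-17/56)·1 + 17/8·1 + (-5/4)·1 + 3/7·1 = 1 ✓
b·c: 17/8·(-2) + (-5/4)·107/70 + 3/7·1 = -321/56 ≠ 1/2 ⇒ order 1.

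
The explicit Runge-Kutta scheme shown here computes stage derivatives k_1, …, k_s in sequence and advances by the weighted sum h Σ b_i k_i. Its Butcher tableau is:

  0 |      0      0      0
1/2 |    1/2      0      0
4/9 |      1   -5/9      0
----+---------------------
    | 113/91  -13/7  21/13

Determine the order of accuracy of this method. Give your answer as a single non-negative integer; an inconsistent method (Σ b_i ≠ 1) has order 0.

b = (113/91, -13/7, 21/13)
c = (0, 1/2, 4/9)
Ac = (0, 0, -5/18)
Σ b_i: 113/91·1 + (-13/7)·1 + 21/13·1 = 1 ✓
b·c: (-13/7)·1/2 + 21/13·4/9 = -115/546 ≠ 1/2 ⇒ order 1.

1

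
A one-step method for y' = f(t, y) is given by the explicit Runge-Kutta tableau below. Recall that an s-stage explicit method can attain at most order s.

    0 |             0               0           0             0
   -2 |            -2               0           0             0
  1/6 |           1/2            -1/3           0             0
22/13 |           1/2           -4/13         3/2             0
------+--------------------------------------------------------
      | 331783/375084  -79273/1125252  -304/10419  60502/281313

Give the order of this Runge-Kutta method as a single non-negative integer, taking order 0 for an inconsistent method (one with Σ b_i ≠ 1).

3

b = (331783/375084, -79273/1125252, -304/10419, 60502/281313)
c = (0, -2, 1/6, 22/13)
Ac = (0, 0, 2/3, 45/52)
Σ b_i: 331783/375084·1 + (-79273/1125252)·1 + (-304/10419)·1 + 60502/281313·1 = 1 ✓
b·c: (-79273/1125252)·(-2) + (-304/10419)·1/6 + 60502/281313·22/13 = 1/2 ✓
b·c²: (-79273/1125252)·4 + (-304/10419)·1/36 + 60502/281313·484/169 = 1/3 ✓
b·Ac: (-304/10419)·2/3 + 60502/281313·45/52 = 1/6 ✓
b·c³: (-79273/1125252)·(-8) + (-304/10419)·1/216 + 60502/281313·10648/2197 = 5872588/3657069 ≠ 1/4 ⇒ order 3.
b·(c∘Ac): (-304/10419)·1/9 + 60502/281313·495/338 = 29231/93771 ≠ 1/8
b·Ac²: (-304/10419)·(-4/3) + 60502/281313·(-371/312) = -731989/3375756 ≠ 1/12
b·A²c: 60502/281313·1 = 60502/281313 ≠ 1/24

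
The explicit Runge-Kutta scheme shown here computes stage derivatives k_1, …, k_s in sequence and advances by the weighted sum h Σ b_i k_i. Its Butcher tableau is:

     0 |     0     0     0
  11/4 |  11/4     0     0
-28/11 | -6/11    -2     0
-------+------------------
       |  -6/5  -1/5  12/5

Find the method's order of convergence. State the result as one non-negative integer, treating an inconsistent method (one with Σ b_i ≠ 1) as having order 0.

1

b = (-6/5, -1/5, 12/5)
c = (0, 11/4, -28/11)
Ac = (0, 0, -11/2)
Σ b_i: (-6/5)·1 + (-1/5)·1 + 12/5·1 = 1 ✓
b·c: (-1/5)·11/4 + 12/5·(-28/11) = -293/44 ≠ 1/2 ⇒ order 1.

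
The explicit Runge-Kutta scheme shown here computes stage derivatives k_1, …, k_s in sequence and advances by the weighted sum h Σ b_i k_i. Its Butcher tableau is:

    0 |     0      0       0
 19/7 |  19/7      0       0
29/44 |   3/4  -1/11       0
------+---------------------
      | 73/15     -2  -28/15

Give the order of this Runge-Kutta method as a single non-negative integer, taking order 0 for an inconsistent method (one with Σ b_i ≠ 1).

b = (73/15, -2, -28/15)
c = (0, 19/7, 29/44)
Ac = (0, 0, -19/77)
Σ b_i: 73/15·1 + (-2)·1 + (-28/15)·1 = 1 ✓
b·c: (-2)·19/7 + (-28/15)·29/44 = -7691/1155 ≠ 1/2 ⇒ order 1.

1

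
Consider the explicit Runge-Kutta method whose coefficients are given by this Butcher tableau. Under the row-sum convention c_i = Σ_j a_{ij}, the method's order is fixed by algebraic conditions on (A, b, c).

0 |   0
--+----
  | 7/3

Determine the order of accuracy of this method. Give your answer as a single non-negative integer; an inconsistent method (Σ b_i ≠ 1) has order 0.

b = (7/3)
c = (0)
Σ b_i: 7/3·1 = 7/3 ≠ 1 ⇒ order 0.

0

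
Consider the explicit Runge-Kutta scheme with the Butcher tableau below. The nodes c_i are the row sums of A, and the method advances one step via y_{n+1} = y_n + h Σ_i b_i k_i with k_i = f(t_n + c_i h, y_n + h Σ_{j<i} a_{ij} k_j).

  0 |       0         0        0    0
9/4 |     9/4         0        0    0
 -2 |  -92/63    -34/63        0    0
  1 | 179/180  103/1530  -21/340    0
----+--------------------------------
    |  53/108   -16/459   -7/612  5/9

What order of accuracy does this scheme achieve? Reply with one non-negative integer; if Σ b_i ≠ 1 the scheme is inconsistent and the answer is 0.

4

b = (53/108, -16/459, -7/612, 5/9)
c = (0, 9/4, -2, 1)
Ac = (0, 0, -17/14, 11/40)
Σ b_i: 53/108·1 + (-16/459)·1 + (-7/612)·1 + 5/9·1 = 1 ✓
b·c: (-16/459)·9/4 + (-7/612)·(-2) + 5/9·1 = 1/2 ✓
b·c²: (-16/459)·81/16 + (-7/612)·4 + 5/9·1 = 1/3 ✓
b·Ac: (-7/612)·(-17/14) + 5/9·11/40 = 1/6 ✓
b·c³: (-16/459)·729/64 + (-7/612)·(-8) + 5/9·1 = 1/4 ✓
b·(c∘Ac): (-7/612)·17/7 + 5/9·11/40 = 1/8 ✓
b·Ac²: (-7/612)·(-153/56) + 5/9·3/32 = 1/12 ✓
b·A²c: 5/9·3/40 = 1/24 ✓; 4 stages ⇒ order 4.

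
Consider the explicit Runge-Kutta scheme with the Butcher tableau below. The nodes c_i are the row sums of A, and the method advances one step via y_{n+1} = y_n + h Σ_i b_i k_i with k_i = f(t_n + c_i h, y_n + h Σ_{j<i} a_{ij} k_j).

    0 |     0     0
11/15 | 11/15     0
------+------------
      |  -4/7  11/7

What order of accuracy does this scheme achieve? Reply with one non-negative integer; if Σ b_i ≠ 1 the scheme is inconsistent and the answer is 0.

1

b = (-4/7, 11/7)
c = (0, 11/15)
Σ b_i: (-4/7)·1 + 11/7·1 = 1 ✓
b·c: 11/7·11/15 = 121/105 ≠ 1/2 ⇒ order 1.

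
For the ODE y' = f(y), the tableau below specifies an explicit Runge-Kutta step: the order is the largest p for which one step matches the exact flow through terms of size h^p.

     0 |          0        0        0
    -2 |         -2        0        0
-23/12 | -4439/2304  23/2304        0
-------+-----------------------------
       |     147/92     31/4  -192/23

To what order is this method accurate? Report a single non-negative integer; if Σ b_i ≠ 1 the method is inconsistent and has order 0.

3

b = (147/92, 31/4, -192/23)
c = (0, -2, -23/12)
Ac = (0, 0, -23/1152)
Σ b_i: 147/92·1 + 31/4·1 + (-192/23)·1 = 1 ✓
b·c: 31/4·(-2) + (-192/23)·(-23/12) = 1/2 ✓
b·c²: 31/4·4 + (-192/23)·529/144 = 1/3 ✓
b·Ac: (-192/23)·(-23/1152) = 1/6 ✓; 3 stages ⇒ order 3.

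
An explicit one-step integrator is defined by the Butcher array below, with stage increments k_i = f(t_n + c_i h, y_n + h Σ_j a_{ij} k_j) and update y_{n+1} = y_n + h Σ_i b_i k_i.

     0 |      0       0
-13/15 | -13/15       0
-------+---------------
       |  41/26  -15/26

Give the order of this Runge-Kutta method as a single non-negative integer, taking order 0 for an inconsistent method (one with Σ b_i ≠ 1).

b = (41/26, -15/26)
c = (0, -13/15)
Σ b_i: 41/26·1 + (-15/26)·1 = 1 ✓
b·c: (-15/26)·(-13/15) = 1/2 ✓; 2 stages ⇒ order 2.

2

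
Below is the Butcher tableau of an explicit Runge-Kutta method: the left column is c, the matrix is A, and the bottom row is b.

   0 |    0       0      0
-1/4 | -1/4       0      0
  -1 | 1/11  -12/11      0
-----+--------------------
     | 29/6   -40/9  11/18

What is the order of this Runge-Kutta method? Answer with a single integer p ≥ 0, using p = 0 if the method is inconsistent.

b = (29/6, -40/9, 11/18)
c = (0, -1/4, -1)
Ac = (0, 0, 3/11)
Σ b_i: 29/6·1 + (-40/9)·1 + 11/18·1 = 1 ✓
b·c: (-40/9)·(-1/4) + 11/18·(-1) = 1/2 ✓
b·c²: (-40/9)·1/16 + 11/18·1 = 1/3 ✓
b·Ac: 11/18·3/11 = 1/6 ✓; 3 stages ⇒ order 3.

3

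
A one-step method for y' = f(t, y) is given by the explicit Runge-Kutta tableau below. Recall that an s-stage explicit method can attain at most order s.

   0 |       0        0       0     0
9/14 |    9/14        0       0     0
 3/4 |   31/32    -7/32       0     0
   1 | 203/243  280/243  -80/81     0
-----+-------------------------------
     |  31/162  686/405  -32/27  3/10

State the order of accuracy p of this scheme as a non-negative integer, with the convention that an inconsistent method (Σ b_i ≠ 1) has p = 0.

4

b = (31/162, 686/405, -32/27, 3/10)
c = (0, 9/14, 3/4, 1)
Ac = (0, 0, -9/64, 0)
Σ b_i: 31/162·1 + 686/405·1 + (-32/27)·1 + 3/10·1 = 1 ✓
b·c: 686/405·9/14 + (-32/27)·3/4 + 3/10·1 = 1/2 ✓
b·c²: 686/405·81/196 + (-32/27)·9/16 + 3/10·1 = 1/3 ✓
b·Ac: (-32/27)·(-9/64) = 1/6 ✓
b·c³: 686/405·729/2744 + (-32/27)·27/64 + 3/10·1 = 1/4 ✓
b·(c∘Ac): (-32/27)·(-27/256) = 1/8 ✓
b·Ac²: (-32/27)·(-81/896) + 3/10·(-5/63) = 1/12 ✓
b·A²c: 3/10·5/36 = 1/24 ✓; 4 stages ⇒ order 4.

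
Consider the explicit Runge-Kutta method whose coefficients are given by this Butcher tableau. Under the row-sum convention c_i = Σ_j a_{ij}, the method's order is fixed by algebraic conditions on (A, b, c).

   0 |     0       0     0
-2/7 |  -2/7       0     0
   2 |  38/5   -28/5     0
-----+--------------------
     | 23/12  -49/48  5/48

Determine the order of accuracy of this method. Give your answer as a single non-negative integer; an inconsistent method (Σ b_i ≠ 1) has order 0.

b = (23/12, -49/48, 5/48)
c = (0, -2/7, 2)
Ac = (0, 0, 8/5)
Σ b_i: 23/12·1 + (-49/48)·1 + 5/48·1 = 1 ✓
b·c: (-49/48)·(-2/7) + 5/48·2 = 1/2 ✓
b·c²: (-49/48)·4/49 + 5/48·4 = 1/3 ✓
b·Ac: 5/48·8/5 = 1/6 ✓; 3 stages ⇒ order 3.

3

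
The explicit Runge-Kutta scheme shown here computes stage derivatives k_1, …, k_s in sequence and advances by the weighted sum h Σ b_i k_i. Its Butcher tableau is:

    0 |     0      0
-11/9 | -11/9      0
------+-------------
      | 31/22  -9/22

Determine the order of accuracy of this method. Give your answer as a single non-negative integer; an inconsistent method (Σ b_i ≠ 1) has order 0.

2

b = (31/22, -9/22)
c = (0, -11/9)
Σ b_i: 31/22·1 + (-9/22)·1 = 1 ✓
b·c: (-9/22)·(-11/9) = 1/2 ✓; 2 stages ⇒ order 2.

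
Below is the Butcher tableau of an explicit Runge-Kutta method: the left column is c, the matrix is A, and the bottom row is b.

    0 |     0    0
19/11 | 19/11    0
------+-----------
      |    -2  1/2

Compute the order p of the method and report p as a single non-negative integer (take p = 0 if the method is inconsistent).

b = (-2, 1/2)
c = (0, 19/11)
Σ b_i: (-2)·1 + 1/2·1 = -3/2 ≠ 1 ⇒ order 0.

0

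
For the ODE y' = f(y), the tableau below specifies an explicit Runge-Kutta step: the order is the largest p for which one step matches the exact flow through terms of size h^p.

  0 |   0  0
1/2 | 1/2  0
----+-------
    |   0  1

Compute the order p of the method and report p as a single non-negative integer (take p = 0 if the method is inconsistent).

2

b = (0, 1)
c = (0, 1/2)
Σ b_i: 1·1 = 1 ✓
b·c: 1·1/2 = 1/2 ✓; 2 stages ⇒ order 2.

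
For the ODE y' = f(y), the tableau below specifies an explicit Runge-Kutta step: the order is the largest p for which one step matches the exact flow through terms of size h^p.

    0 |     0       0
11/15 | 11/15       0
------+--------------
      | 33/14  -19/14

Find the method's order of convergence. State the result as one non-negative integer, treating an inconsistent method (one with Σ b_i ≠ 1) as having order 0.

1

b = (33/14, -19/14)
c = (0, 11/15)
Σ b_i: 33/14·1 + (-19/14)·1 = 1 ✓
b·c: (-19/14)·11/15 = -209/210 ≠ 1/2 ⇒ order 1.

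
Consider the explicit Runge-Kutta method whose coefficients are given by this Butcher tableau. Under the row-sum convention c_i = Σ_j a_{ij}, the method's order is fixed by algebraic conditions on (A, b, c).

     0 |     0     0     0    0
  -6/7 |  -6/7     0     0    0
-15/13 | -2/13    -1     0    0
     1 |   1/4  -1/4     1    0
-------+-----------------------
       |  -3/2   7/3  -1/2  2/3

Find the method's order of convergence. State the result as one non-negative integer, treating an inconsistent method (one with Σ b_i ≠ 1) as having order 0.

b = (-3/2, 7/3, -1/2, 2/3)
c = (0, -6/7, -15/13, 1)
Ac = (0, 0, 6/7, -171/182)
Σ b_i: (-3/2)·1 + 7/3·1 + (-1/2)·1 + 2/3·1 = 1 ✓
b·c: 7/3·(-6/7) + (-1/2)·(-15/13) + 2/3·1 = -59/78 ≠ 1/2 ⇒ order 1.

1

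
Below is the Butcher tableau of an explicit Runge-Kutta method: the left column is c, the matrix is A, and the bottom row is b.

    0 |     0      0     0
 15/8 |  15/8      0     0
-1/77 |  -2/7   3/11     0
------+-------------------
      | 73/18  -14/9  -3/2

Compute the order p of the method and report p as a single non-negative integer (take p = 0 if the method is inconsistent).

b = (73/18, -14/9, -3/2)
c = (0, 15/8, -1/77)
Ac = (0, 0, 45/88)
Σ b_i: 73/18·1 + (-14/9)·1 + (-3/2)·1 = 1 ✓
b·c: (-14/9)·15/8 + (-3/2)·(-1/77) = -2677/924 ≠ 1/2 ⇒ order 1.

1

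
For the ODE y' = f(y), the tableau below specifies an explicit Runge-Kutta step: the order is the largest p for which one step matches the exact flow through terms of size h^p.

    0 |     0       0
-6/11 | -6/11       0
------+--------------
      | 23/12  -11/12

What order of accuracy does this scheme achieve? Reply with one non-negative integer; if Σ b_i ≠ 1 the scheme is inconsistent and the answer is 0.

b = (23/12, -11/12)
c = (0, -6/11)
Σ b_i: 23/12·1 + (-11/12)·1 = 1 ✓
b·c: (-11/12)·(-6/11) = 1/2 ✓; 2 stages ⇒ order 2.

2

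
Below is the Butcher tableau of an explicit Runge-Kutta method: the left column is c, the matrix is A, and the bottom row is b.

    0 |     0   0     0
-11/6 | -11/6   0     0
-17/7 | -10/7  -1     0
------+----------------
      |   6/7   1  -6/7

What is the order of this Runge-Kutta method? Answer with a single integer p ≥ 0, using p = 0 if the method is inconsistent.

b = (6/7, 1, -6/7)
c = (0, -11/6, -17/7)
Ac = (0, 0, 11/6)
Σ b_i: 6/7·1 + 1·1 + (-6/7)·1 = 1 ✓
b·c: 1·(-11/6) + (-6/7)·(-17/7) = 73/294 ≠ 1/2 ⇒ order 1.

1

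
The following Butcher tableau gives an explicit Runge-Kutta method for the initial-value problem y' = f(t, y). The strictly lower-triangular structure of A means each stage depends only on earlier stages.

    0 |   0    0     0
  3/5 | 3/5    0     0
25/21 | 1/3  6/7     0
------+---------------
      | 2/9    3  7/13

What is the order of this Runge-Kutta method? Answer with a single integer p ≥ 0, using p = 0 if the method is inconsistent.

b = (2/9, 3, 7/13)
c = (0, 3/5, 25/21)
Ac = (0, 0, 18/35)
Σ b_i: 2/9·1 + 3·1 + 7/13·1 = 440/117 ≠ 1 ⇒ order 0.

0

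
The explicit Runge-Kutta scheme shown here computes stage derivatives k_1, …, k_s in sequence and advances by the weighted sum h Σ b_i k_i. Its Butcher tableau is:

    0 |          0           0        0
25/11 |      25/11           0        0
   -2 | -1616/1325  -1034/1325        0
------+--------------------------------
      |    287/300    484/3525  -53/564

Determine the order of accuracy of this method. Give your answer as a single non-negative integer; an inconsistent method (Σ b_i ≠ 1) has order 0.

3

b = (287/300, 484/3525, -53/564)
c = (0, 25/11, -2)
Ac = (0, 0, -94/53)
Σ b_i: 287/300·1 + 484/3525·1 + (-53/564)·1 = 1 ✓
b·c: 484/3525·25/11 + (-53/564)·(-2) = 1/2 ✓
b·c²: 484/3525·625/121 + (-53/564)·4 = 1/3 ✓
b·Ac: (-53/564)·(-94/53) = 1/6 ✓; 3 stages ⇒ order 3.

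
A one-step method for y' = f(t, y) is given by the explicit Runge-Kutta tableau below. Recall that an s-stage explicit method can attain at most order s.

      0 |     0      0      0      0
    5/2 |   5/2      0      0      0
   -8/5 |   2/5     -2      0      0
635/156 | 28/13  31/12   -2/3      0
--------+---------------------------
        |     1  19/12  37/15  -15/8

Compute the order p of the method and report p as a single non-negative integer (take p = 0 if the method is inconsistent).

b = (1, 19/12, 37/15, -15/8)
c = (0, 5/2, -8/5, 635/156)
Ac = (0, 0, -5, 301/40)
Σ b_i: 1·1 + 19/12·1 + 37/15·1 + (-15/8)·1 = 127/40 ≠ 1 ⇒ order 0.

0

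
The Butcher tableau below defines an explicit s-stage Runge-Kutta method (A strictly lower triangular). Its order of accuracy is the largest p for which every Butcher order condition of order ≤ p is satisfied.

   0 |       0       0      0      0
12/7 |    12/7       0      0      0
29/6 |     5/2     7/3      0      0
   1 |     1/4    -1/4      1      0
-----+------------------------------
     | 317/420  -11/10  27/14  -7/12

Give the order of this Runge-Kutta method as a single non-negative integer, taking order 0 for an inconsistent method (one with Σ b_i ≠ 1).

b = (317/420, -11/10, 27/14, -7/12)
c = (0, 12/7, 29/6, 1)
Ac = (0, 0, 4, 185/42)
Σ b_i: 317/420·1 + (-11/10)·1 + 27/14·1 + (-7/12)·1 = 1 ✓
b·c: (-11/10)·12/7 + 27/14·29/6 + (-7/12)·1 = 1439/210 ≠ 1/2 ⇒ order 1.

1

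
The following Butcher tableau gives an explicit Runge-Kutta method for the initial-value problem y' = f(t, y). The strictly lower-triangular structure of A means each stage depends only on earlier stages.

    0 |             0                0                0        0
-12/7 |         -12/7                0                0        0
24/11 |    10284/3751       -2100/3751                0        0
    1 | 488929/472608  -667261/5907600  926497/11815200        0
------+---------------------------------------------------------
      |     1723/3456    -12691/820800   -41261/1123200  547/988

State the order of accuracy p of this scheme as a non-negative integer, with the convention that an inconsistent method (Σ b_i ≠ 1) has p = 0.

b = (1723/3456, -12691/820800, -41261/1123200, 547/988)
c = (0, -12/7, 24/11, 1)
Ac = (0, 0, 3600/3751, 399/1094)
Σ b_i: 1723/3456·1 + (-12691/820800)·1 + (-41261/1123200)·1 + 547/988·1 = 1 ✓
b·c: (-12691/820800)·(-12/7) + (-41261/1123200)·24/11 + 547/988·1 = 1/2 ✓
b·c²: (-12691/820800)·144/49 + (-41261/1123200)·576/121 + 547/988·1 = 1/3 ✓
b·Ac: (-41261/1123200)·3600/3751 + 547/988·399/1094 = 1/6 ✓
b·c³: (-12691/820800)·(-1728/343) + (-41261/1123200)·13824/1331 + 547/988·1 = 1/4 ✓
b·(c∘Ac): (-41261/1123200)·86400/41261 + 547/988·399/1094 = 1/8 ✓
b·Ac²: (-41261/1123200)·(-43200/26257) + 547/988·475/11487 = 1/12 ✓
b·A²c: 547/988·247/3282 = 1/24 ✓; 4 stages ⇒ order 4.

4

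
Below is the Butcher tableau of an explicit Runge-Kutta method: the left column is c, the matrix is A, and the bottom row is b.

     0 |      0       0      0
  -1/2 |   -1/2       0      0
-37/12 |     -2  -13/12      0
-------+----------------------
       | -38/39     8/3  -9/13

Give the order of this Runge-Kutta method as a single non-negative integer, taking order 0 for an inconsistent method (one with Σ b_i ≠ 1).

1

b = (-38/39, 8/3, -9/13)
c = (0, -1/2, -37/12)
Ac = (0, 0, 13/24)
Σ b_i: (-38/39)·1 + 8/3·1 + (-9/13)·1 = 1 ✓
b·c: 8/3·(-1/2) + (-9/13)·(-37/12) = 125/156 ≠ 1/2 ⇒ order 1.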